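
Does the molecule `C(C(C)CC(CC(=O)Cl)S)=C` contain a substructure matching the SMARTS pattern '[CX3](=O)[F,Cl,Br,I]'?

Yes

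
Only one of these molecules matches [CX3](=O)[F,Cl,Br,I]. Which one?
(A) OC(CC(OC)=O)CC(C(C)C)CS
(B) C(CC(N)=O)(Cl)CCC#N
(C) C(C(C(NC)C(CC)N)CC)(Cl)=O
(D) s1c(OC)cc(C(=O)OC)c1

[CX3](=O)[F,Cl,Br,I] describes a carbonyl carbon bonded to a halogen (an acyl halide).
(A) has a methyl-ester group (-C(=O)OCH3) but the carbonyl is bonded to -O-C, not to a halogen.
(B) has a chloro substituent but the Cl is not on a carbonyl carbon.
(C) contains an acyl chloride (-C(=O)Cl), which satisfies every atom and bond constraint.
(D) has a methyl-ester group (-C(=O)OCH3) but the carbonyl is bonded to -O-C, not to a halogen.
So the answer is (C).

C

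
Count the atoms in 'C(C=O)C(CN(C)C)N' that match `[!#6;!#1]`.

3

The query [!#6;!#1] means: not carbon and not hydrogen — any heteroatom.
Check the 9 heavy atoms by environment: 6× C → no; 2× N → match; 1× O → match.
Summing the matching environments: 2 + 1 = 3 matching atoms.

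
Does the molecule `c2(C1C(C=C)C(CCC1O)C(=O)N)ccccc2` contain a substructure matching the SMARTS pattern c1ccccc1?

Yes

The pattern c1ccccc1 describes six aromatic carbons in a ring — a benzene ring.
The molecule carries a phenyl ring, whose atoms satisfy every constraint of the query, so the pattern matches.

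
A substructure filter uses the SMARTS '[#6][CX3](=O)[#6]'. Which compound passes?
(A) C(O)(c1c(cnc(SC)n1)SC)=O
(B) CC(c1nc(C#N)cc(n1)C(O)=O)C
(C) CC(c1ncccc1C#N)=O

C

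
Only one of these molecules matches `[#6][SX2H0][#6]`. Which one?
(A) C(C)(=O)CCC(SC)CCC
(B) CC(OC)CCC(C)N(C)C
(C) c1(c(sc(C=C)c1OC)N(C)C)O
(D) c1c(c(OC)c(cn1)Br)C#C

A

[#6][SX2H0][#6] describes an aliphatic sulfur bridging two carbons with no H on the sulfur (a thioether).
(A) contains a methylthio ether (-SCH3), which satisfies every atom and bond constraint.
(B) has a methoxy ether (-OCH3) but the bridging atom is O, not S.
(C) has a methoxy ether (-OCH3) but the bridging atom is O, not S.
(D) has a methoxy ether (-OCH3) but the bridging atom is O, not S.
So the answer is (A).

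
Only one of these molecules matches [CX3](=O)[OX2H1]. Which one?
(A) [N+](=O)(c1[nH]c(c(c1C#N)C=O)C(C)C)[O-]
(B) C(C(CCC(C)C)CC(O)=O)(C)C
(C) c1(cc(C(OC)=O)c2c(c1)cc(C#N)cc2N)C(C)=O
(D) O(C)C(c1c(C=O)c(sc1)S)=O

B

[CX3](=O)[OX2H1] describes an sp2 carbon double-bonded to O and single-bonded to an -OH oxygen (a carboxylic acid).
(A) has an aldehyde (-CHO) but there is no singly-bonded oxygen on the carbonyl carbon.
(B) contains a carboxylic acid group (-C(=O)OH), which satisfies every atom and bond constraint.
(C) has a methyl-ester group (-C(=O)OCH3) but the singly-bonded O has no H (OX2H0, not OX2H1).
(D) has an aldehyde (-CHO) but there is no singly-bonded oxygen on the carbonyl carbon.
So the answer is (B).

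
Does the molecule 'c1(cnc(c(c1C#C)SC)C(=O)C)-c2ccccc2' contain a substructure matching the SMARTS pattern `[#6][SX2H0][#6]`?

The pattern [#6][SX2H0][#6] describes an aliphatic sulfur bridging two carbons with no H on the sulfur — a thioether.
The molecule carries a methylthio ether (-SCH3), whose atoms satisfy every constraint of the query, so the pattern matches.

Yes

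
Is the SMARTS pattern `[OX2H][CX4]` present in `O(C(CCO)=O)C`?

Yes

The pattern [OX2H][CX4] describes a hydroxyl oxygen bound to an sp3 (X4) carbon — an aliphatic alcohol.
The molecule carries a hydroxyl group (-OH), whose atoms satisfy every constraint of the query, so the pattern matches.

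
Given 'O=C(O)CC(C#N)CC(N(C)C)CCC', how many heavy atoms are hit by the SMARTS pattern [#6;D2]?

5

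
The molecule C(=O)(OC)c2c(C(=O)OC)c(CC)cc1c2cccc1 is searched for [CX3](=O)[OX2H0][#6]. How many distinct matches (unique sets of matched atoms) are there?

[CX3](=O)[OX2H0][#6] is the SMARTS for an ester: a carbonyl carbon bonded to an oxygen that is itself bonded to carbon (no H on that O).
The molecule carries 2 separate instances of a methyl-ester group (-C(=O)OCH3) meeting every constraint; each maps to a distinct set of atoms, giving 2 matches.

2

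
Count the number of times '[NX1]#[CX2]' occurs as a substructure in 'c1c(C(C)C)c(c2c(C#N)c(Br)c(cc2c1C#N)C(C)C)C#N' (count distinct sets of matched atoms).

[NX1]#[CX2] is the SMARTS for a nitrile: a nitrogen triple-bonded to a two-connected carbon.
The molecule carries 3 separate instances of a nitrile (-C#N) meeting every constraint; each maps to a distinct set of atoms, giving 3 matches.

3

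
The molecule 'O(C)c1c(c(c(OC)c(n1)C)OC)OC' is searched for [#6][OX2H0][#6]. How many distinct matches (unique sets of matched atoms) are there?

4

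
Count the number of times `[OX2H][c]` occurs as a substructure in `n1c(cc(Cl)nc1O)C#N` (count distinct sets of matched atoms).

1

[OX2H][c] is the SMARTS for a phenol: a hydroxyl oxygen attached to an aromatic carbon.
Exactly one fragment in the molecule meets all constraints, giving 1 match.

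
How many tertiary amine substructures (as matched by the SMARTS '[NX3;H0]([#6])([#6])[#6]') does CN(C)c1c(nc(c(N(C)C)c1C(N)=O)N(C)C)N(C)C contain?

4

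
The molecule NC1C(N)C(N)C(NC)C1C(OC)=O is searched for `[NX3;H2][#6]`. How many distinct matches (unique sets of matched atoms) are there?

3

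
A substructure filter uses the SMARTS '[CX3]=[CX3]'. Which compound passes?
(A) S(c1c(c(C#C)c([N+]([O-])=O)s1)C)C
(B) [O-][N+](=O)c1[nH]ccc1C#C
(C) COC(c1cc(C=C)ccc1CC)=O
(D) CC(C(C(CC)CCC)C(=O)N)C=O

C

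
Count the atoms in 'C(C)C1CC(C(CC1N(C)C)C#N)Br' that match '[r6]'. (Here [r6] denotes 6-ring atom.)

6

The query [r6] means: r6 matches atoms in a six-membered ring.
Check the 14 heavy atoms by environment: 6× C (in 6-ring) → match; 5× C (acyclic) → no; 1× Br (acyclic) → no; 2× N (acyclic) → no.
That gives 6 matching atoms.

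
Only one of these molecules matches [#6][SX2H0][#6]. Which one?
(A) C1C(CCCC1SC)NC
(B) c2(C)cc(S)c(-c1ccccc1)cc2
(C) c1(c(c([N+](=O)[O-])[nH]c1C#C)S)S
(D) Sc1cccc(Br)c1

[#6][SX2H0][#6] describes an aliphatic sulfur bridging two carbons with no H on the sulfur (a thioether).
(A) contains a methylthio ether (-SCH3), which satisfies every atom and bond constraint.
(B) has a thiol (-SH) but the sulfur has H1, not H0 bridging two carbons.
(C) has a thiol (-SH) but the sulfur has H1, not H0 bridging two carbons.
(D) has a thiol (-SH) but the sulfur has H1, not H0 bridging two carbons.
So the answer is (A).

A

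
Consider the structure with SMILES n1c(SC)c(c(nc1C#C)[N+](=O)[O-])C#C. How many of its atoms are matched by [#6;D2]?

Check the 15 heavy atoms by environment: 2× n (aromatic, D2) → no; 4× c (aromatic, D3) → no; 2× C (D2) → match; 3× C (D1) → no; 1× N (charge +1, D3) → no; 1× O (charge -1, D1) → no; 1× O (D1) → no; 1× S (D2) → no.
That gives 2 matching atoms.

2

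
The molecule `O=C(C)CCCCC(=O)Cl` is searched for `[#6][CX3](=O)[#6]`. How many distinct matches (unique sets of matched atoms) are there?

1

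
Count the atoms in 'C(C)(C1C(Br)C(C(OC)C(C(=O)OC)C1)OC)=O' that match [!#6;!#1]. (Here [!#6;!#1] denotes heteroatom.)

6

The query [!#6;!#1] means: not carbon and not hydrogen — any heteroatom.
Check the 18 heavy atoms by environment: 12× C → no; 5× O → match; 1× Br → match.
Summing the matching environments: 5 + 1 = 6 matching atoms.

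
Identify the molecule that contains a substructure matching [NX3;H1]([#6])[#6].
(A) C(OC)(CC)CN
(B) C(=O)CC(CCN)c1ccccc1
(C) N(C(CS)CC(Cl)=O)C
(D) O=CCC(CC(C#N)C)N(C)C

[NX3;H1]([#6])[#6] describes a trivalent nitrogen with one H, bonded to two carbons (a secondary amine).
(A) has a primary amino group (-NH2) but the nitrogen has H2 and only one carbon neighbour.
(B) has a primary amino group (-NH2) but the nitrogen has H2 and only one carbon neighbour.
(C) contains an N-methylamino group (-NHCH3), which satisfies every atom and bond constraint.
(D) has a dimethylamino group (-N(CH3)2) but the nitrogen has H0, not H1.
So the answer is (C).

C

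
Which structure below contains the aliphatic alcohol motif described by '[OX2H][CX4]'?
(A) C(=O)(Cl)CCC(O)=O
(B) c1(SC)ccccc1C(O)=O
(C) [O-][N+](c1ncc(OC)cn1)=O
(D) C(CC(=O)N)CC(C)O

[OX2H][CX4] describes a hydroxyl oxygen bound to an sp3 (X4) carbon (an aliphatic alcohol).
(A) has a carboxylic acid group (-C(=O)OH) but the -OH is on a CX3 carbonyl carbon, not a CX4 carbon.
(B) has a carboxylic acid group (-C(=O)OH) but the -OH is on a CX3 carbonyl carbon, not a CX4 carbon.
(C) has a methoxy ether (-OCH3) but the oxygen has H0 (ether), not H1.
(D) contains a hydroxyl group (-OH), which satisfies every atom and bond constraint.
So the answer is (D).

D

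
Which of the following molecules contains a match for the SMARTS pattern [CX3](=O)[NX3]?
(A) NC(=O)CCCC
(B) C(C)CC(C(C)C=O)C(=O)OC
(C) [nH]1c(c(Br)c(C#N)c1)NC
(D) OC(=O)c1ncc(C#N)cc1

A

[CX3](=O)[NX3] describes a carbonyl carbon bonded to a trivalent nitrogen (an amide).
(A) contains a primary amide (-C(=O)NH2), which satisfies every atom and bond constraint.
(B) has a methyl-ester group (-C(=O)OCH3) but the carbonyl is bonded to O, not to an NX3 nitrogen.
(C) has a nitrile (-C#N) but the nitrile N is NX1 (triple-bonded), not NX3.
(D) has a carboxylic acid group (-C(=O)OH) but the carbonyl is bonded to O, not to an NX3 nitrogen.
So the answer is (A).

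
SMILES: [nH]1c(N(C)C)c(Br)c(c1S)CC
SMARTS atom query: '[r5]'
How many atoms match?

5

Check the 12 heavy atoms by environment: 1× n (aromatic, in 5-ring) → match; 4× c (aromatic, in 5-ring) → match; 1× S (acyclic) → no; 1× N (acyclic) → no; 4× C (acyclic) → no; 1× Br (acyclic) → no.
Summing the matching environments: 1 + 4 = 5 matching atoms.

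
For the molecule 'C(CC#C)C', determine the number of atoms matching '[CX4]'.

The query [CX4] means: C with X4: aliphatic carbon with exactly 4 total connections (bonds + H).
Check the 5 heavy atoms by environment: 3× C (X4) → match; 2× C (X2) → no.
That gives 3 matching atoms.

3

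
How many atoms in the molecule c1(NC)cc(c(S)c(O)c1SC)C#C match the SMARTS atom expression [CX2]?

The query [CX2] means: C with X2: aliphatic carbon with exactly 2 total connections.
Check the 14 heavy atoms by environment: 6× c (aromatic, X3) → no; 2× C (X2) → match; 1× O (X2) → no; 2× S (X2) → no; 2× C (X4) → no; 1× N (X3) → no.
That gives 2 matching atoms.

2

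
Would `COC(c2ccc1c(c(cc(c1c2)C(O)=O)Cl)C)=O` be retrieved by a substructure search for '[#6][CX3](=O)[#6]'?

The pattern [#6][CX3](=O)[#6] describes a carbonyl carbon (no H) flanked by two carbons — a ketone.
The closest candidate here is a carboxylic acid group (-C(=O)OH), but one neighbour of the carbonyl carbon is O, not C. No other fragment satisfies the full query, so there is no match.

No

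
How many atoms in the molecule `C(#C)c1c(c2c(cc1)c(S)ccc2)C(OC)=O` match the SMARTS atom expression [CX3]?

1

Check the 17 heavy atoms by environment: 10× c (aromatic, X3) → no; 1× C (X3) → match; 1× O (X1) → no; 1× O (X2) → no; 1× C (X4) → no; 1× S (X2) → no; 2× C (X2) → no.
That gives 1 matching atom.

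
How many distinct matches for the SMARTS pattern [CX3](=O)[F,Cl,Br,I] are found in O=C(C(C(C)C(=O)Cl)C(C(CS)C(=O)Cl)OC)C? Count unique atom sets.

[CX3](=O)[F,Cl,Br,I] is the SMARTS for an acyl halide: a carbonyl carbon bonded to a halogen.
The molecule carries 2 separate instances of an acyl chloride (-C(=O)Cl) meeting every constraint; each maps to a distinct set of atoms, giving 2 matches.

2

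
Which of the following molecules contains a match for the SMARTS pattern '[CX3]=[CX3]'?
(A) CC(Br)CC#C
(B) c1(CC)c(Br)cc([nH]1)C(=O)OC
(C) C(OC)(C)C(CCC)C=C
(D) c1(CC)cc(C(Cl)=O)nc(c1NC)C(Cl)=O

C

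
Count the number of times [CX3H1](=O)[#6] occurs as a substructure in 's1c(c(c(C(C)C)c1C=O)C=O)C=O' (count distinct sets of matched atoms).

[CX3H1](=O)[#6] is the SMARTS for an aldehyde: an sp2 carbon with one H, double-bonded to O and single-bonded to carbon.
The molecule carries 3 separate instances of an aldehyde (-CHO) meeting every constraint; each maps to a distinct set of atoms, giving 3 matches.

3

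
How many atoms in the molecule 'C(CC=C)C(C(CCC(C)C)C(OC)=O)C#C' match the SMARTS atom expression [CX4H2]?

4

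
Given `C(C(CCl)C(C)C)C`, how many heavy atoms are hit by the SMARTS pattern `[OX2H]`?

0

The query [OX2H] means: aliphatic oxygen with two connections, one of which is H — an -OH oxygen.
Check the 8 heavy atoms by environment: 2× C (H2, X4) → no; 2× C (H1, X4) → no; 1× Cl (H0, X1) → no; 3× C (H3, X4) → no.
No environment satisfies the query, so 0 matching atoms.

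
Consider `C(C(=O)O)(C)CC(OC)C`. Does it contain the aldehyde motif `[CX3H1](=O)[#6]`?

No

The pattern [CX3H1](=O)[#6] describes an sp2 carbon with one H, double-bonded to O and single-bonded to carbon — an aldehyde.
The closest candidate here is a carboxylic acid group (-C(=O)OH), but the carbonyl carbon has H0 and is bonded to O, not H1. No other fragment satisfies the full query, so there is no match.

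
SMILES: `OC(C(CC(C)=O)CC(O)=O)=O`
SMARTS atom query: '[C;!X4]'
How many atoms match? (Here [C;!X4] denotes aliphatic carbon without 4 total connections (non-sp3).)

3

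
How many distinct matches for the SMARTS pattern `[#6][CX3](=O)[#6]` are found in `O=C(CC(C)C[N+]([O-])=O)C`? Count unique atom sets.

[#6][CX3](=O)[#6] is the SMARTS for a ketone: a carbonyl carbon (no H) flanked by two carbons.
Exactly one fragment in the molecule meets all constraints, giving 1 match.

1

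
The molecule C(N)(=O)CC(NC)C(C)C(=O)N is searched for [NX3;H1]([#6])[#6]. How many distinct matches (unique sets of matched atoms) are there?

[NX3;H1]([#6])[#6] is the SMARTS for a secondary amine: a trivalent nitrogen with one H, bonded to two carbons.
Exactly one fragment in the molecule meets all constraints, giving 1 match.

1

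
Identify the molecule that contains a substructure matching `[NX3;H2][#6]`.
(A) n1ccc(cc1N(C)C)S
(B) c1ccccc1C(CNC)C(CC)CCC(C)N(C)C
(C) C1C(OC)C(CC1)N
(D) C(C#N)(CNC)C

C

[NX3;H2][#6] describes a trivalent nitrogen with two H attached to carbon (a primary amine).
(A) has a dimethylamino group (-N(CH3)2) but the nitrogen has H0, not H2.
(B) has a dimethylamino group (-N(CH3)2) but the nitrogen has H0, not H2.
(C) contains a primary amino group (-NH2), which satisfies every atom and bond constraint.
(D) has a nitrile (-C#N) but the nitrogen is NX1 (triple-bonded), not NX3 with two H.
So the answer is (C).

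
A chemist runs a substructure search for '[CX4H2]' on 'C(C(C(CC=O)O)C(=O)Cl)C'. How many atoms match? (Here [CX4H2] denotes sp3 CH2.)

The query [CX4H2] means: sp3 carbon (X4) with exactly two hydrogens.
Check the 11 heavy atoms by environment: 2× C (H2, X4) → match; 2× C (H1, X4) → no; 1× C (H1, X3) → no; 2× O (H0, X1) → no; 1× O (H1, X2) → no; 1× C (H0, X3) → no; 1× Cl (H0, X1) → no; 1× C (H3, X4) → no.
That gives 2 matching atoms.

2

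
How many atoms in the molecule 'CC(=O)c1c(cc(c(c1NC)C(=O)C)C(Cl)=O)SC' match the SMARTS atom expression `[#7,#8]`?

4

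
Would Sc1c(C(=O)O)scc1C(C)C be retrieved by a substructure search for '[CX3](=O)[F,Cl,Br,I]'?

The pattern [CX3](=O)[F,Cl,Br,I] describes a carbonyl carbon bonded to a halogen — an acyl halide.
The closest candidate here is a carboxylic acid group (-C(=O)OH), but the carbonyl is bonded to -OH, not to a halogen. No other fragment satisfies the full query, so there is no match.

No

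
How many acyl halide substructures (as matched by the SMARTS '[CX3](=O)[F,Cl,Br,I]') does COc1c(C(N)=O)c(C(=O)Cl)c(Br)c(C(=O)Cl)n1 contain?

2

[CX3](=O)[F,Cl,Br,I] is the SMARTS for an acyl halide: a carbonyl carbon bonded to a halogen.
The molecule carries 2 separate instances of an acyl chloride (-C(=O)Cl) meeting every constraint; each maps to a distinct set of atoms, giving 2 matches.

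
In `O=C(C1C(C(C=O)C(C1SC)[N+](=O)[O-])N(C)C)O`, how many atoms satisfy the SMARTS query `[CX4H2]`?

Check the 18 heavy atoms by environment: 5× C (H1, X4) → no; 1× S (H0, X2) → no; 3× C (H3, X4) → no; 1× C (H0, X3) → no; 3× O (H0, X1) → no; 1× O (H1, X2) → no; 1× C (H1, X3) → no; 1× N (charge +1, H0, X3) → no; 1× O (charge -1, H0, X1) → no; 1× N (H0, X3) → no.
No environment satisfies the query, so 0 matching atoms.

0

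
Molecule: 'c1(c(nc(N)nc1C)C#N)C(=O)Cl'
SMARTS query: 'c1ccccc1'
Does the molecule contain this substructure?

The pattern c1ccccc1 describes six aromatic carbons in a ring — a benzene ring.
The closest candidate here is a methyl group (-CH3), but no six-membered all-carbon aromatic ring is present. No other fragment satisfies the full query, so there is no match.

No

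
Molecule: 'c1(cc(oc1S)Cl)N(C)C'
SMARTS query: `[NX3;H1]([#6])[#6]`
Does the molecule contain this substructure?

No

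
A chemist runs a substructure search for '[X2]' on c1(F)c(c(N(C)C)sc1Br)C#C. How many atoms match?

3

Check the 12 heavy atoms by environment: 1× s (aromatic, X2) → match; 4× c (aromatic, X3) → no; 1× F (X1) → no; 1× N (X3) → no; 2× C (X4) → no; 1× Br (X1) → no; 2× C (X2) → match.
Summing the matching environments: 1 + 2 = 3 matching atoms.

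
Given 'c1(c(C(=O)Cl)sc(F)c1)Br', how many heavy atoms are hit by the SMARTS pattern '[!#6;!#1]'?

5

The query [!#6;!#1] means: not carbon and not hydrogen — any heteroatom.
Check the 10 heavy atoms by environment: 1× s (aromatic) → match; 4× c (aromatic) → no; 1× C → no; 1× O → match; 1× Cl → match; 1× Br → match; 1× F → match.
Summing the matching environments: 1 + 1 + 1 + 1 + 1 = 5 matching atoms.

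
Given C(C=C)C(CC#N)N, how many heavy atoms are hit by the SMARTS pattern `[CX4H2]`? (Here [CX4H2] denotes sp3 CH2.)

The query [CX4H2] means: sp3 carbon (X4) with exactly two hydrogens.
Check the 8 heavy atoms by environment: 2× C (H2, X4) → match; 1× C (H1, X4) → no; 1× C (H0, X2) → no; 1× N (H0, X1) → no; 1× C (H1, X3) → no; 1× C (H2, X3) → no; 1× N (H2, X3) → no.
That gives 2 matching atoms.

2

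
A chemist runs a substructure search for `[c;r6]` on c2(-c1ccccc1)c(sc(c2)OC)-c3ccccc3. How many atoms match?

12

The query [c;r6] means: aromatic carbon that belongs to a six-membered ring.
Check the 19 heavy atoms by environment: 1× s (aromatic, in 5-ring) → no; 4× c (aromatic, in 5-ring) → no; 1× O (acyclic) → no; 1× C (acyclic) → no; 12× c (aromatic, in 6-ring) → match.
That gives 12 matching atoms.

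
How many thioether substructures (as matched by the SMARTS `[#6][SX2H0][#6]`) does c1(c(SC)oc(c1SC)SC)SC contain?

4

[#6][SX2H0][#6] is the SMARTS for a thioether: an aliphatic sulfur bridging two carbons with no H on the sulfur.
The molecule carries 4 separate instances of a methylthio ether (-SCH3) meeting every constraint; each maps to a distinct set of atoms, giving 4 matches.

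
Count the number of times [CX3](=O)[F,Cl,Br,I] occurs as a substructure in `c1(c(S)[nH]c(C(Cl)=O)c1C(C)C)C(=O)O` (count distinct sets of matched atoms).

1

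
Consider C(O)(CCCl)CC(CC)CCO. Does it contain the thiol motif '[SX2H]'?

No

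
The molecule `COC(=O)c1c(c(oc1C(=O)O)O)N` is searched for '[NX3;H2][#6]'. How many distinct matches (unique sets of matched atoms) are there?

1

[NX3;H2][#6] is the SMARTS for a primary amine: a trivalent nitrogen with two H attached to carbon.
Exactly one fragment in the molecule meets all constraints, giving 1 match.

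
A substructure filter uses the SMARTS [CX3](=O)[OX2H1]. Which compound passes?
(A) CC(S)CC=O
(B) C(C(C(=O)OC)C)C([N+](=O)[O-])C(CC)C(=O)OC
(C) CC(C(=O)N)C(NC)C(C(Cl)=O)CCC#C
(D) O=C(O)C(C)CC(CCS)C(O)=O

D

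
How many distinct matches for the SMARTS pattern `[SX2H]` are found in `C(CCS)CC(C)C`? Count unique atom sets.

1

[SX2H] is the SMARTS for a thiol: an aliphatic sulfur with two connections, one being H.
Exactly one fragment in the molecule meets all constraints, giving 1 match.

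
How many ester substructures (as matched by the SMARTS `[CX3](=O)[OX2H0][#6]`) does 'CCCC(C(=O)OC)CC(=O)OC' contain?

[CX3](=O)[OX2H0][#6] is the SMARTS for an ester: a carbonyl carbon bonded to an oxygen that is itself bonded to carbon (no H on that O).
The molecule carries 2 separate instances of a methyl-ester group (-C(=O)OCH3) meeting every constraint; each maps to a distinct set of atoms, giving 2 matches.

2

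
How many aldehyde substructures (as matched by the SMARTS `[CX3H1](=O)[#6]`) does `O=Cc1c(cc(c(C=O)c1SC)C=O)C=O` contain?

4

[CX3H1](=O)[#6] is the SMARTS for an aldehyde: an sp2 carbon with one H, double-bonded to O and single-bonded to carbon.
The molecule carries 4 separate instances of an aldehyde (-CHO) meeting every constraint; each maps to a distinct set of atoms, giving 4 matches.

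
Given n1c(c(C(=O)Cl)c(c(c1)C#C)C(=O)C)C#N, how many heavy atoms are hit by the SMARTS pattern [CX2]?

The query [CX2] means: C with X2: aliphatic carbon with exactly 2 total connections.
Check the 16 heavy atoms by environment: 1× n (aromatic, X2) → no; 5× c (aromatic, X3) → no; 3× C (X2) → match; 1× N (X1) → no; 2× C (X3) → no; 2× O (X1) → no; 1× Cl (X1) → no; 1× C (X4) → no.
That gives 3 matching atoms.

3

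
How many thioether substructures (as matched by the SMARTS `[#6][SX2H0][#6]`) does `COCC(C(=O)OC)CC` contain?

0

[#6][SX2H0][#6] is the SMARTS for a thioether: an aliphatic sulfur bridging two carbons with no H on the sulfur.
The molecule has a methoxy ether (-OCH3), but the bridging atom is O, not S; nothing else fits, so there are 0 matches.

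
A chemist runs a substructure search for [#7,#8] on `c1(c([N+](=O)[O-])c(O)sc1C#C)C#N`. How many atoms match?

5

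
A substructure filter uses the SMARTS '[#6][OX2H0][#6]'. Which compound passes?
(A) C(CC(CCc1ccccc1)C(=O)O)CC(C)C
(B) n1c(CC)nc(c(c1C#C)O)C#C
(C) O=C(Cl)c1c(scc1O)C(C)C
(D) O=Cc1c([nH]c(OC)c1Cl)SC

[#6][OX2H0][#6] describes an aliphatic oxygen bridging two carbons with no H on the oxygen (an ether).
(A) has a carboxylic acid group (-C(=O)OH) but the -OH oxygen has H1; the =O is OX1, not OX2.
(B) has a hydroxyl group (-OH) but the oxygen has H1, not H0 bridging two carbons.
(C) has a hydroxyl group (-OH) but the oxygen has H1, not H0 bridging two carbons.
(D) contains a methoxy ether (-OCH3), which satisfies every atom and bond constraint.
So the answer is (D).

D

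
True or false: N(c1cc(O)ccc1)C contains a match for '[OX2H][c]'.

True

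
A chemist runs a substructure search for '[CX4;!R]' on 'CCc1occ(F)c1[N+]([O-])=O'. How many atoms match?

2

The query [CX4;!R] means: aliphatic carbon with four total connections, not in a ring.
Check the 11 heavy atoms by environment: 1× o (aromatic, X2, in 5-ring) → no; 4× c (aromatic, X3, in 5-ring) → no; 2× C (X4, acyclic) → match; 1× N (charge +1, X3, acyclic) → no; 1× O (charge -1, X1, acyclic) → no; 1× O (X1, acyclic) → no; 1× F (X1, acyclic) → no.
That gives 2 matching atoms.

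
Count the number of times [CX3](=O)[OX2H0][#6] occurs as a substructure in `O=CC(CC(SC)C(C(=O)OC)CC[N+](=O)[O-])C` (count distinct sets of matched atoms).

1

[CX3](=O)[OX2H0][#6] is the SMARTS for an ester: a carbonyl carbon bonded to an oxygen that is itself bonded to carbon (no H on that O).
Exactly one fragment in the molecule meets all constraints, giving 1 match.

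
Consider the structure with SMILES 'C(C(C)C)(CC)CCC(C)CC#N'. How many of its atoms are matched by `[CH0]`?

Check the 13 heavy atoms by environment: 4× C (H2) → no; 3× C (H1) → no; 4× C (H3) → no; 1× C (H0) → match; 1× N (H0) → no.
That gives 1 matching atom.

1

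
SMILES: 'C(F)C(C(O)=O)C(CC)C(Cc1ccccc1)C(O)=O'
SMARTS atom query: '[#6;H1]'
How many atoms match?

8

The query [#6;H1] means: any carbon bearing exactly one hydrogen.
Check the 20 heavy atoms by environment: 3× C (H2) → no; 3× C (H1) → match; 2× C (H0) → no; 2× O (H0) → no; 2× O (H1) → no; 1× C (H3) → no; 1× F (H0) → no; 1× c (aromatic, H0) → no; 5× c (aromatic, H1) → match.
Summing the matching environments: 3 + 5 = 8 matching atoms.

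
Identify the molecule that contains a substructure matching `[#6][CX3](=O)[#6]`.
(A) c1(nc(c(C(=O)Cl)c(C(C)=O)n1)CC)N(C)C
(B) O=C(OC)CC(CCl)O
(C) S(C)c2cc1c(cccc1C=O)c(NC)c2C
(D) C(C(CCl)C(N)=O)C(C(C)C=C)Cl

[#6][CX3](=O)[#6] describes a carbonyl carbon (no H) flanked by two carbons (a ketone).
(A) contains an acetyl/ketone group (-C(=O)CH3), which satisfies every atom and bond constraint.
(B) has a methyl-ester group (-C(=O)OCH3) but one neighbour of the carbonyl carbon is O, not C.
(C) has an aldehyde (-CHO) but the carbonyl carbon has H1, so it is not flanked by two carbons.
(D) has a primary amide (-C(=O)NH2) but one neighbour of the carbonyl carbon is N, not C.
So the answer is (A).

A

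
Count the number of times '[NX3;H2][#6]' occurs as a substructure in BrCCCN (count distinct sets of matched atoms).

1

[NX3;H2][#6] is the SMARTS for a primary amine: a trivalent nitrogen with two H attached to carbon.
Exactly one fragment in the molecule meets all constraints, giving 1 match.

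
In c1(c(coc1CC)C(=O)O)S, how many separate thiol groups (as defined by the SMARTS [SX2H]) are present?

1

[SX2H] is the SMARTS for a thiol: an aliphatic sulfur with two connections, one being H.
Exactly one fragment in the molecule meets all constraints, giving 1 match.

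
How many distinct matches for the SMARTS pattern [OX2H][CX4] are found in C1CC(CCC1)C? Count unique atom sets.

0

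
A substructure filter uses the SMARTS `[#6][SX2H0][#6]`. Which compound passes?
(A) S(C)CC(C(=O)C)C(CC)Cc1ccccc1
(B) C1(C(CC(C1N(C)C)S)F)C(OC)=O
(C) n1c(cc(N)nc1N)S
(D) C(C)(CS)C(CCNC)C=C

A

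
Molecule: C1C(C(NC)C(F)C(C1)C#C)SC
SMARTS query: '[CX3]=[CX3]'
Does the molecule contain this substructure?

The pattern [CX3]=[CX3] describes a non-aromatic C=C double bond between two sp2 carbons — an alkene.
The closest candidate here is an ethynyl group (-C#CH), but the C-C bond is a triple bond, not a double bond. No other fragment satisfies the full query, so there is no match.

No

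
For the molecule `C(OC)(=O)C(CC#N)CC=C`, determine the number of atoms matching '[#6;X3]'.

3

Check the 11 heavy atoms by environment: 4× C (X4) → no; 3× C (X3) → match; 1× C (X2) → no; 1× N (X1) → no; 1× O (X1) → no; 1× O (X2) → no.
That gives 3 matching atoms.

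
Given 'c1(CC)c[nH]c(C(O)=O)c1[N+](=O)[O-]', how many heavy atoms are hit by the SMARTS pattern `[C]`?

3

The query [C] means: uppercase C matches aliphatic (non-aromatic) carbon only.
Check the 13 heavy atoms by environment: 1× n (aromatic) → no; 4× c (aromatic) → no; 1× N (charge +1) → no; 1× O (charge -1) → no; 3× O → no; 3× C → match.
That gives 3 matching atoms.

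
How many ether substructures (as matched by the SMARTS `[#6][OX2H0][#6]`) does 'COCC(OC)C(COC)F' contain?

3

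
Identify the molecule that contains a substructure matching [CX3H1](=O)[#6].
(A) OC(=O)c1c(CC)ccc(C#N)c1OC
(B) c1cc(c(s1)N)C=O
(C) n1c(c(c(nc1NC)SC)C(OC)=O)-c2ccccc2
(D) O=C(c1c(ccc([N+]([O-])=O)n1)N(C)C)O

B

[CX3H1](=O)[#6] describes an sp2 carbon with one H, double-bonded to O and single-bonded to carbon (an aldehyde).
(A) has a carboxylic acid group (-C(=O)OH) but the carbonyl carbon has H0 and is bonded to O, not H1.
(B) contains an aldehyde (-CHO), which satisfies every atom and bond constraint.
(C) has a methyl-ester group (-C(=O)OCH3) but the carbonyl carbon has H0, not H1.
(D) has a carboxylic acid group (-C(=O)OH) but the carbonyl carbon has H0 and is bonded to O, not H1.
So the answer is (B).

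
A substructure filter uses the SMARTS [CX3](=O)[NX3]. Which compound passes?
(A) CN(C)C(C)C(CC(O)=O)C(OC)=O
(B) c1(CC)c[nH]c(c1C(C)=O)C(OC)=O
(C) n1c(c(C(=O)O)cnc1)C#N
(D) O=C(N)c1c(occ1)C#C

D

[CX3](=O)[NX3] describes a carbonyl carbon bonded to a trivalent nitrogen (an amide).
(A) has a carboxylic acid group (-C(=O)OH) but the carbonyl is bonded to O, not to an NX3 nitrogen.
(B) has a methyl-ester group (-C(=O)OCH3) but the carbonyl is bonded to O, not to an NX3 nitrogen.
(C) has a nitrile (-C#N) but the nitrile N is NX1 (triple-bonded), not NX3.
(D) contains a primary amide (-C(=O)NH2), which satisfies every atom and bond constraint.
So the answer is (D).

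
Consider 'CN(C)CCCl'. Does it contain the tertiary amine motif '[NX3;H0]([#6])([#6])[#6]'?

The pattern [NX3;H0]([#6])([#6])[#6] describes a trivalent nitrogen with no H, bonded to three carbons — a tertiary amine.
The molecule carries a dimethylamino group (-N(CH3)2), whose atoms satisfy every constraint of the query, so the pattern matches.

Yes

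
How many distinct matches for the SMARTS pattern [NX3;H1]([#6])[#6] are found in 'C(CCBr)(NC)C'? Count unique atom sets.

1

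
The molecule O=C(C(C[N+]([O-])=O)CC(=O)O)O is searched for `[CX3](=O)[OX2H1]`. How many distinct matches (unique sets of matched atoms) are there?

2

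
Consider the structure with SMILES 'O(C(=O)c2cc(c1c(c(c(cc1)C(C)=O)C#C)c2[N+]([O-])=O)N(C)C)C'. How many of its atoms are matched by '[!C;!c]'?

7

The query [!C;!c] means: neither aliphatic nor aromatic carbon — same as [!#6].
Check the 25 heavy atoms by environment: 10× c (aromatic) → no; 8× C → no; 1× N → match; 4× O → match; 1× N (charge +1) → match; 1× O (charge -1) → match.
Summing the matching environments: 1 + 4 + 1 + 1 = 7 matching atoms.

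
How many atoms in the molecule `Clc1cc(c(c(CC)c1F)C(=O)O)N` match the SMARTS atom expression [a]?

The query [a] means: a matches any aromatic atom.
Check the 14 heavy atoms by environment: 6× c (aromatic) → match; 1× Cl → no; 1× F → no; 1× N → no; 3× C → no; 2× O → no.
That gives 6 matching atoms.

6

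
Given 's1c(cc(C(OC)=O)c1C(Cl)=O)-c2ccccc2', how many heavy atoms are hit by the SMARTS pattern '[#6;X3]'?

The query [#6;X3] means: any carbon (aromatic or not) with three total connections.
Check the 18 heavy atoms by environment: 1× s (aromatic, X2) → no; 10× c (aromatic, X3) → match; 2× C (X3) → match; 2× O (X1) → no; 1× Cl (X1) → no; 1× O (X2) → no; 1× C (X4) → no.
Summing the matching environments: 10 + 2 = 12 matching atoms.

12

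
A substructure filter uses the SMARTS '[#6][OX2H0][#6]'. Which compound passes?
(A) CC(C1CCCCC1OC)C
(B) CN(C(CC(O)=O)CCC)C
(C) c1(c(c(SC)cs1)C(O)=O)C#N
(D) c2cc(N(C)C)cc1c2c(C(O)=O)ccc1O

[#6][OX2H0][#6] describes an aliphatic oxygen bridging two carbons with no H on the oxygen (an ether).
(A) contains a methoxy ether (-OCH3), which satisfies every atom and bond constraint.
(B) has a carboxylic acid group (-C(=O)OH) but the -OH oxygen has H1; the =O is OX1, not OX2.
(C) has a carboxylic acid group (-C(=O)OH) but the -OH oxygen has H1; the =O is OX1, not OX2.
(D) has a carboxylic acid group (-C(=O)OH) but the -OH oxygen has H1; the =O is OX1, not OX2.
So the answer is (A).

A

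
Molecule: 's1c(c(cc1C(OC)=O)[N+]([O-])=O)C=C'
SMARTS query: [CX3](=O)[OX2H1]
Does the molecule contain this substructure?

The pattern [CX3](=O)[OX2H1] describes an sp2 carbon double-bonded to O and single-bonded to an -OH oxygen — a carboxylic acid.
The closest candidate here is a methyl-ester group (-C(=O)OCH3), but the singly-bonded O has no H (OX2H0, not OX2H1). No other fragment satisfies the full query, so there is no match.

No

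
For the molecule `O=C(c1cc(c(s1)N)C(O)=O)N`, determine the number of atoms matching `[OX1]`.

2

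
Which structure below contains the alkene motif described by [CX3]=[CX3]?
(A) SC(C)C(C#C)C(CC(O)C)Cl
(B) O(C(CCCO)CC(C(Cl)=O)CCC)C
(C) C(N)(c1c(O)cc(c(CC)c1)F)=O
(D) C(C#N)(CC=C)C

[CX3]=[CX3] describes a non-aromatic C=C double bond between two sp2 carbons (an alkene).
(A) has an ethynyl group (-C#CH) but the C-C bond is a triple bond, not a double bond.
(B) has an ethyl group (-CH2CH3) but its C-C bond is a single bond between CX4 carbons, not CX3=CX3.
(C) has an ethyl group (-CH2CH3) but its C-C bond is a single bond between CX4 carbons, not CX3=CX3.
(D) contains a vinyl group (-CH=CH2), which satisfies every atom and bond constraint.
So the answer is (D).

D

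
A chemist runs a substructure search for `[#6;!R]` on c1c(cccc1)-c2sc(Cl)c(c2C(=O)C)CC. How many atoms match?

4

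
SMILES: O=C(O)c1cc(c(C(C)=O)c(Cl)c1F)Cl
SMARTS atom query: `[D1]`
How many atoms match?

7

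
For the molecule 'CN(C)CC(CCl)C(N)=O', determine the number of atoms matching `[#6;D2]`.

The query [#6;D2] means: any carbon bonded to exactly two heavy atoms.
Check the 10 heavy atoms by environment: 2× C (D2) → match; 2× C (D3) → no; 1× O (D1) → no; 1× N (D1) → no; 1× N (D3) → no; 2× C (D1) → no; 1× Cl (D1) → no.
That gives 2 matching atoms.

2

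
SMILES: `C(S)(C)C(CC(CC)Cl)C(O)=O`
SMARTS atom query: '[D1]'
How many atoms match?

6

Check the 12 heavy atoms by environment: 2× C (D1) → match; 4× C (D3) → no; 2× C (D2) → no; 2× O (D1) → match; 1× Cl (D1) → match; 1× S (D1) → match.
Summing the matching environments: 2 + 2 + 1 + 1 = 6 matching atoms.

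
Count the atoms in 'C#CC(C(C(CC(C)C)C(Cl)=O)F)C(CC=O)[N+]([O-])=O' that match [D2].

4

The query [D2] means: atom with exactly two heavy-atom neighbours.
Check the 20 heavy atoms by environment: 4× C (D2) → match; 6× C (D3) → no; 3× C (D1) → no; 3× O (D1) → no; 1× F (D1) → no; 1× Cl (D1) → no; 1× N (charge +1, D3) → no; 1× O (charge -1, D1) → no.
That gives 4 matching atoms.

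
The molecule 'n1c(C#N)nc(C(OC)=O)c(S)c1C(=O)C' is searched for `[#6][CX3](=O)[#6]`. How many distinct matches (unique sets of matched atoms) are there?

[#6][CX3](=O)[#6] is the SMARTS for a ketone: a carbonyl carbon (no H) flanked by two carbons.
Exactly one fragment in the molecule meets all constraints, giving 1 match.

1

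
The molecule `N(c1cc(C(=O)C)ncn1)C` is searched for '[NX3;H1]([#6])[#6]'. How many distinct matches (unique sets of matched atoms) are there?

[NX3;H1]([#6])[#6] is the SMARTS for a secondary amine: a trivalent nitrogen with one H, bonded to two carbons.
Exactly one fragment in the molecule meets all constraints, giving 1 match.

1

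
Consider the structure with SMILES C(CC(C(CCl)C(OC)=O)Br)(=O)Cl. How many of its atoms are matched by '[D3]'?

4

The query [D3] means: atom with exactly three heavy-atom neighbours.
Check the 13 heavy atoms by environment: 2× C (D2) → no; 4× C (D3) → match; 1× Br (D1) → no; 2× O (D1) → no; 2× Cl (D1) → no; 1× O (D2) → no; 1× C (D1) → no.
That gives 4 matching atoms.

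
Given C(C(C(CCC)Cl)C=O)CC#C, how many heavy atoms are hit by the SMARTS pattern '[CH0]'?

Check the 12 heavy atoms by environment: 4× C (H2) → no; 4× C (H1) → no; 1× C (H3) → no; 1× Cl (H0) → no; 1× C (H0) → match; 1× O (H0) → no.
That gives 1 matching atom.

1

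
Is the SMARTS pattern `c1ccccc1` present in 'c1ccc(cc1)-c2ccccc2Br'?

Yes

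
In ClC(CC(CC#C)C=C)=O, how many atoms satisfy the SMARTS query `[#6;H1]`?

3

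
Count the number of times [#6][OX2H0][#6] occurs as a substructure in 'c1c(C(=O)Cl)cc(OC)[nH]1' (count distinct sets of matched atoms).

[#6][OX2H0][#6] is the SMARTS for an ether: an aliphatic oxygen bridging two carbons with no H on the oxygen.
Exactly one fragment in the molecule meets all constraints, giving 1 match.

1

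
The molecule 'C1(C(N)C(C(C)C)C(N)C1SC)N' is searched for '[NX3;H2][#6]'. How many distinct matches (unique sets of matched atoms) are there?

3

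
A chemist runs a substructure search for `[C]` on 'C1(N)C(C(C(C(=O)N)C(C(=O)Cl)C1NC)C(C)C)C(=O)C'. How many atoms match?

The query [C] means: uppercase C matches aliphatic (non-aromatic) carbon only.
Check the 21 heavy atoms by environment: 14× C → match; 3× O → no; 3× N → no; 1× Cl → no.
That gives 14 matching atoms.

14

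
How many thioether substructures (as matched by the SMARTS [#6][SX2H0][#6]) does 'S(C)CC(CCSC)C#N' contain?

[#6][SX2H0][#6] is the SMARTS for a thioether: an aliphatic sulfur bridging two carbons with no H on the sulfur.
The molecule carries 2 separate instances of a methylthio ether (-SCH3) meeting every constraint; each maps to a distinct set of atoms, giving 2 matches.

2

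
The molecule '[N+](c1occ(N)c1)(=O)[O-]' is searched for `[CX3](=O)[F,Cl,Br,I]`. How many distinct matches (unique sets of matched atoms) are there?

0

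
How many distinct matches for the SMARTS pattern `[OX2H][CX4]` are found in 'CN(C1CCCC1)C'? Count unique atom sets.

[OX2H][CX4] is the SMARTS for an aliphatic alcohol: a hydroxyl oxygen bound to an sp3 (X4) carbon.
No fragment in the molecule satisfies every constraint, giving 0 matches.

0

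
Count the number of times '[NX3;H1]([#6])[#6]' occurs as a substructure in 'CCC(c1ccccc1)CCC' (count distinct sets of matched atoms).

0

[NX3;H1]([#6])[#6] is the SMARTS for a secondary amine: a trivalent nitrogen with one H, bonded to two carbons.
No fragment in the molecule satisfies every constraint, giving 0 matches.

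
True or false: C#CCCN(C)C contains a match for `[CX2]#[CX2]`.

The pattern [CX2]#[CX2] describes a carbon-carbon triple bond — an alkyne.
The molecule carries an ethynyl group (-C#CH), whose atoms satisfy every constraint of the query, so the pattern matches.

True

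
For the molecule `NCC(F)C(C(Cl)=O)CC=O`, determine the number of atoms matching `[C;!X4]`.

2

The query [C;!X4] means: aliphatic carbon that does not have four total connections.
Check the 11 heavy atoms by environment: 4× C (X4) → no; 2× C (X3) → match; 2× O (X1) → no; 1× F (X1) → no; 1× N (X3) → no; 1× Cl (X1) → no.
That gives 2 matching atoms.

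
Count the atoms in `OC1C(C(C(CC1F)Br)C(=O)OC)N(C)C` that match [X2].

Check the 16 heavy atoms by environment: 9× C (X4) → no; 1× F (X1) → no; 1× N (X3) → no; 1× Br (X1) → no; 1× C (X3) → no; 1× O (X1) → no; 2× O (X2) → match.
That gives 2 matching atoms.

2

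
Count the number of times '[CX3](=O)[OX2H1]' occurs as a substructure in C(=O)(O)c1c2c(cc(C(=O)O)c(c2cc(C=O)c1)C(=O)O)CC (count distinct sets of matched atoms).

3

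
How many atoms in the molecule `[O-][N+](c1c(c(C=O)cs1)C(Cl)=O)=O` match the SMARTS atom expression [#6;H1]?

2

Check the 13 heavy atoms by environment: 1× s (aromatic, H0) → no; 1× c (aromatic, H1) → match; 3× c (aromatic, H0) → no; 1× C (H0) → no; 3× O (H0) → no; 1× Cl (H0) → no; 1× C (H1) → match; 1× N (charge +1, H0) → no; 1× O (charge -1, H0) → no.
Summing the matching environments: 1 + 1 = 2 matching atoms.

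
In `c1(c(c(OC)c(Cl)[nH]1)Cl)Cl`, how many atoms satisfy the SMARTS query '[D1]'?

The query [D1] means: atom with exactly one heavy-atom neighbour (degree 1).
Check the 10 heavy atoms by environment: 1× n (aromatic, D2) → no; 4× c (aromatic, D3) → no; 1× O (D2) → no; 1× C (D1) → match; 3× Cl (D1) → match.
Summing the matching environments: 1 + 3 = 4 matching atoms.

4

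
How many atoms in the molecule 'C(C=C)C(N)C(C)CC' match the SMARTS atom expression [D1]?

4

The query [D1] means: atom with exactly one heavy-atom neighbour (degree 1).
Check the 9 heavy atoms by environment: 3× C (D2) → no; 2× C (D3) → no; 3× C (D1) → match; 1× N (D1) → match.
Summing the matching environments: 3 + 1 = 4 matching atoms.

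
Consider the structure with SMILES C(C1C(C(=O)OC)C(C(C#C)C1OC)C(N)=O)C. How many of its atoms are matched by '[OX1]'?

The query [OX1] means: aliphatic oxygen with one total connection — typically a carbonyl =O or an oxide.
Check the 18 heavy atoms by environment: 9× C (X4) → no; 2× C (X3) → no; 2× O (X1) → match; 2× O (X2) → no; 1× N (X3) → no; 2× C (X2) → no.
That gives 2 matching atoms.

2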